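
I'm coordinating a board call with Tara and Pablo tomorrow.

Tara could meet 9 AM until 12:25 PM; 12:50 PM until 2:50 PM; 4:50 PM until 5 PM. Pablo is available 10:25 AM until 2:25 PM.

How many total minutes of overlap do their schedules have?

Tara ∩ Pablo: 10:25-12:25, 12:50-14:25.
Summing the common windows: 120 + 95 = 215 minutes.

215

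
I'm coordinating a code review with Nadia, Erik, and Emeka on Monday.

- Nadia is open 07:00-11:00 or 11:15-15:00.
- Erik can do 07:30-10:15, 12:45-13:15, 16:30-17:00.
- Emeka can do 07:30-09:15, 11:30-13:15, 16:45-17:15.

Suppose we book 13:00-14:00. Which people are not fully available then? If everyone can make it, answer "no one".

Nadia: free for 13:00-14:00. Erik: not fully free for 13:00-14:00. Emeka: not fully free for 13:00-14:00.

Emeka, Erik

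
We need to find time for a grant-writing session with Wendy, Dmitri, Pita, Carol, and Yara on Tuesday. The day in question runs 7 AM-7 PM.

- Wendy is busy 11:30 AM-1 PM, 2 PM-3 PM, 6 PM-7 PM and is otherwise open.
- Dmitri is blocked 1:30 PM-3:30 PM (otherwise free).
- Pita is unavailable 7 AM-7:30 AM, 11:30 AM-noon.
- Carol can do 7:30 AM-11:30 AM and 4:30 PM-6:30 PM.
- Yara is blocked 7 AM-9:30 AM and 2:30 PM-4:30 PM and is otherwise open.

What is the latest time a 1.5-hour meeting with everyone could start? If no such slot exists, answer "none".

16:30

Wendy free: 07:00-11:30, 13:00-14:00, 15:00-18:00 (invert busy blocks within the working day).
Dmitri free: 07:00-13:30, 15:30-19:00 (invert busy blocks within the working day).
Pita free: 07:30-11:30, 12:00-19:00 (invert busy blocks within the working day).
Carol free: 07:30-11:30, 16:30-18:30.
Yara free: 09:30-14:30, 16:30-19:00 (invert busy blocks within the working day).
Wendy ∩ Dmitri: 07:00-11:30, 13:00-13:30, 15:30-18:00.
Wendy ∩ Dmitri ∩ Pita: 07:30-11:30, 13:00-13:30, 15:30-18:00.
Wendy ∩ Dmitri ∩ Pita ∩ Carol: 07:30-11:30, 16:30-18:00.
Wendy ∩ Dmitri ∩ Pita ∩ Carol ∩ Yara: 09:30-11:30, 16:30-18:00.
The last common window of at least 90 minutes is 16:30-18:00; a 90-minute meeting can start as late as 16:30 and still end by 18:00.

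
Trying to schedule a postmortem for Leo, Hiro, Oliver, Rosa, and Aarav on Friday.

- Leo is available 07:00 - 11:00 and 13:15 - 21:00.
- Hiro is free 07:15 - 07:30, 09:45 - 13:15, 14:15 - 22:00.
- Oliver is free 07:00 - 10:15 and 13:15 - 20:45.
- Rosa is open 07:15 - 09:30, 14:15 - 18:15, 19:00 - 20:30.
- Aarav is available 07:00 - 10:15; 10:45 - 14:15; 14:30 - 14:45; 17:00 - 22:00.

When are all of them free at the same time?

07:15-07:30, 14:30-14:45, 17:00-18:15, 19:00-20:30

Leo ∩ Hiro: 07:15-07:30, 09:45-11:00, 14:15-21:00.
Leo ∩ Hiro ∩ Oliver: 07:15-07:30, 09:45-10:15, 14:15-20:45.
Leo ∩ Hiro ∩ Oliver ∩ Rosa: 07:15-07:30, 14:15-18:15, 19:00-20:30.
Leo ∩ Hiro ∩ Oliver ∩ Rosa ∩ Aarav: 07:15-07:30, 14:30-14:45, 17:00-18:15, 19:00-20:30.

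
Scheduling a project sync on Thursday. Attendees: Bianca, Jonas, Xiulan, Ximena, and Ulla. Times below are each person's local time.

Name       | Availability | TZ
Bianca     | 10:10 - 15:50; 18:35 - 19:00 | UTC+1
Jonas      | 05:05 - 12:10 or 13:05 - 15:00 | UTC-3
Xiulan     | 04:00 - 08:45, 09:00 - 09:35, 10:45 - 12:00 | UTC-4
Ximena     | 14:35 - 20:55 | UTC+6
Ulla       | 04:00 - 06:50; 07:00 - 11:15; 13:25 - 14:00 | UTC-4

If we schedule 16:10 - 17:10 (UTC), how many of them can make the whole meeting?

1

Bianca in UTC: 09:10-14:50, 17:35-18:00 (subtract 1h to convert from UTC+1).
Jonas in UTC: 08:05-15:10, 16:05-18:00 (add 3h to convert from UTC-3).
Xiulan in UTC: 08:00-12:45, 13:00-13:35, 14:45-16:00 (add 4h to convert from UTC-4).
Ximena in UTC: 08:35-14:55 (subtract 6h to convert from UTC+6).
Ulla in UTC: 08:00-10:50, 11:00-15:15, 17:25-18:00 (add 4h to convert from UTC-4).
Jonas can make the full 16:10-17:10 slot — that's 1.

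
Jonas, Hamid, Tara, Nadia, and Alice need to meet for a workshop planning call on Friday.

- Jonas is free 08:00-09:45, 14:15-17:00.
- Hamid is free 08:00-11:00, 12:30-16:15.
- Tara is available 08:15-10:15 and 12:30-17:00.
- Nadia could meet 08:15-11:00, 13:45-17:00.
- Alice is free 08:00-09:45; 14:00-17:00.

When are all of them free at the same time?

Jonas ∩ Hamid: 08:00-09:45, 14:15-16:15.
Jonas ∩ Hamid ∩ Tara: 08:15-09:45, 14:15-16:15.
Jonas ∩ Hamid ∩ Tara ∩ Nadia: 08:15-09:45, 14:15-16:15.
Jonas ∩ Hamid ∩ Tara ∩ Nadia ∩ Alice: 08:15-09:45, 14:15-16:15.

08:15-09:45, 14:15-16:15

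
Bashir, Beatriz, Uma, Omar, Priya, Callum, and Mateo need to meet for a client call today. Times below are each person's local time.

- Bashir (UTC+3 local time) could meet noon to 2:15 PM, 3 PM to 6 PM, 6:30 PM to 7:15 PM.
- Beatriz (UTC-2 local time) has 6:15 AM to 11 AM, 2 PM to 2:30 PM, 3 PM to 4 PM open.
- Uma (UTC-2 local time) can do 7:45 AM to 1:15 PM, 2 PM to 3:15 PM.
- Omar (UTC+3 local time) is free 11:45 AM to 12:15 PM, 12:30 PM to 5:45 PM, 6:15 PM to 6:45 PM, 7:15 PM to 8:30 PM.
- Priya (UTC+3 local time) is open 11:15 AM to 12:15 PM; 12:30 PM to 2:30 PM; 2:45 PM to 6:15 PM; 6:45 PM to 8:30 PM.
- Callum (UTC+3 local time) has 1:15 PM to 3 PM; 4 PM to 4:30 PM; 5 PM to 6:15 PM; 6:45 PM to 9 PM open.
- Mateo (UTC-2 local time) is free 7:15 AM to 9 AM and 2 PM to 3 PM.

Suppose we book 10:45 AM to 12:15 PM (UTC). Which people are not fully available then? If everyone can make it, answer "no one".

Bashir in UTC: 09:00-11:15, 12:00-15:00, 15:30-16:15 (subtract 3h to convert from UTC+3).
Beatriz in UTC: 08:15-13:00, 16:00-16:30, 17:00-18:00 (add 2h to convert from UTC-2).
Uma in UTC: 09:45-15:15, 16:00-17:15 (add 2h to convert from UTC-2).
Omar in UTC: 08:45-09:15, 09:30-14:45, 15:15-15:45, 16:15-17:30 (subtract 3h to convert from UTC+3).
Priya in UTC: 08:15-09:15, 09:30-11:30, 11:45-15:15, 15:45-17:30 (subtract 3h to convert from UTC+3).
Callum in UTC: 10:15-12:00, 13:00-13:30, 14:00-15:15, 15:45-18:00 (subtract 3h to convert from UTC+3).
Mateo in UTC: 09:15-11:00, 16:00-17:00 (add 2h to convert from UTC-2).
Bashir: not fully free for 10:45-12:15. Beatriz: free for 10:45-12:15. Uma: free for 10:45-12:15. Omar: free for 10:45-12:15. Priya: not fully free for 10:45-12:15. Callum: not fully free for 10:45-12:15. Mateo: not fully free for 10:45-12:15.

Bashir, Callum, Mateo, Priya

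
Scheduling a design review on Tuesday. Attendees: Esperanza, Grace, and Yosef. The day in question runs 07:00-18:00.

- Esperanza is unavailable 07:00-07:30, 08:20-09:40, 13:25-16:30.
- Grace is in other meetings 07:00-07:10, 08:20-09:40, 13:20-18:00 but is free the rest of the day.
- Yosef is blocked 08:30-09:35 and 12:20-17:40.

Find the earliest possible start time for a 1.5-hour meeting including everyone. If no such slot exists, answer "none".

09:40

Esperanza free: 07:30-08:20, 09:40-13:25, 16:30-18:00 (invert busy blocks within the working day).
Grace free: 07:10-08:20, 09:40-13:20 (invert busy blocks within the working day).
Yosef free: 07:00-08:30, 09:35-12:20, 17:40-18:00 (invert busy blocks within the working day).
Esperanza ∩ Grace: 07:30-08:20, 09:40-13:20.
Esperanza ∩ Grace ∩ Yosef: 07:30-08:20, 09:40-12:20.
The first common window of at least 90 minutes is 09:40-12:20, so the earliest start is 09:40.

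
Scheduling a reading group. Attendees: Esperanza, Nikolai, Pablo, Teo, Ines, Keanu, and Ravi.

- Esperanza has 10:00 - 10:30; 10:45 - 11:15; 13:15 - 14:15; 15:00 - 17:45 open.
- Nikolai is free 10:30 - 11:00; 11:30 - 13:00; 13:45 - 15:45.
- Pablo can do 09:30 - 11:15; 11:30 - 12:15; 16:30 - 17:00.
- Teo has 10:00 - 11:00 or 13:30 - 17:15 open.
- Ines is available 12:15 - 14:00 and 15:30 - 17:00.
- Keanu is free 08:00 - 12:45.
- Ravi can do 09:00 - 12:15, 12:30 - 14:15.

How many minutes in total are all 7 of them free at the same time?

0

Esperanza ∩ Nikolai: 10:45-11:00, 13:45-14:15, 15:00-15:45.
Esperanza ∩ Nikolai ∩ Pablo: 10:45-11:00.
Esperanza ∩ Nikolai ∩ Pablo ∩ Teo: 10:45-11:00.
Esperanza ∩ Nikolai ∩ Pablo ∩ Teo ∩ Ines: ∅.
Esperanza ∩ Nikolai ∩ Pablo ∩ Teo ∩ Ines ∩ Keanu: ∅.
Esperanza ∩ Nikolai ∩ Pablo ∩ Teo ∩ Ines ∩ Keanu ∩ Ravi: ∅.
There is no time when everyone is free.
There is no common window, so the total is 0 minutes.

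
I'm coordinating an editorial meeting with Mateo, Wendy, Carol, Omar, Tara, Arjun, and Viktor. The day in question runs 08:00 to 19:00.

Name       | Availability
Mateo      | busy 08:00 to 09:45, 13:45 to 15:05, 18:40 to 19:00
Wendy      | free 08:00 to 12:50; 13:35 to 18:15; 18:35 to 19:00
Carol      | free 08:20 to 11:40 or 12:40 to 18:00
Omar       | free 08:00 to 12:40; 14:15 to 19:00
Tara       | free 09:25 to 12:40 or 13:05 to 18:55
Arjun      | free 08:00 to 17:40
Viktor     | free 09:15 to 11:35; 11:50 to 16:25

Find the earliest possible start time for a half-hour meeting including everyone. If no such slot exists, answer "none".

09:45

Mateo free: 09:45-13:45, 15:05-18:40 (invert busy blocks within the working day).
Wendy free: 08:00-12:50, 13:35-18:15, 18:35-19:00.
Carol free: 08:20-11:40, 12:40-18:00.
Omar free: 08:00-12:40, 14:15-19:00.
Tara free: 09:25-12:40, 13:05-18:55.
Arjun free: 08:00-17:40.
Viktor free: 09:15-11:35, 11:50-16:25.
Mateo ∩ Wendy: 09:45-12:50, 13:35-13:45, 15:05-18:15, 18:35-18:40.
Mateo ∩ Wendy ∩ Carol: 09:45-11:40, 12:40-12:50, 13:35-13:45, 15:05-18:00.
Mateo ∩ Wendy ∩ Carol ∩ Omar: 09:45-11:40, 15:05-18:00.
Mateo ∩ Wendy ∩ Carol ∩ Omar ∩ Tara: 09:45-11:40, 15:05-18:00.
Mateo ∩ Wendy ∩ Carol ∩ Omar ∩ Tara ∩ Arjun: 09:45-11:40, 15:05-17:40.
Mateo ∩ Wendy ∩ Carol ∩ Omar ∩ Tara ∩ Arjun ∩ Viktor: 09:45-11:35, 15:05-16:25.
So the common availability across everyone is 09:45-11:35, 15:05-16:25.
The first common window of at least 30 minutes is 09:45-11:35, so the earliest start is 09:45.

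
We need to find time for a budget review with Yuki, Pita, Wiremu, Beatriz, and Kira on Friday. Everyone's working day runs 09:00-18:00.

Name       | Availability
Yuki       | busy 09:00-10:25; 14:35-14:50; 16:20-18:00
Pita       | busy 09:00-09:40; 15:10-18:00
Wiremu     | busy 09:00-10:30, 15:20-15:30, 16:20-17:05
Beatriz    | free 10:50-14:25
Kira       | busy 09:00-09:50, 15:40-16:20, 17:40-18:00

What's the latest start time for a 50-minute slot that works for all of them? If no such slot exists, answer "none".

Yuki free: 10:25-14:35, 14:50-16:20 (invert busy blocks within the working day).
Pita free: 09:40-15:10 (invert busy blocks within the working day).
Wiremu free: 10:30-15:20, 15:30-16:20, 17:05-18:00 (invert busy blocks within the working day).
Beatriz free: 10:50-14:25.
Kira free: 09:50-15:40, 16:20-17:40 (invert busy blocks within the working day).
Yuki ∩ Pita: 10:25-14:35, 14:50-15:10.
Yuki ∩ Pita ∩ Wiremu: 10:30-14:35, 14:50-15:10.
Yuki ∩ Pita ∩ Wiremu ∩ Beatriz: 10:50-14:25.
Yuki ∩ Pita ∩ Wiremu ∩ Beatriz ∩ Kira: 10:50-14:25.
The last common window of at least 50 minutes is 10:50-14:25; a 50-minute meeting can start as late as 13:35 and still end by 14:25.

13:35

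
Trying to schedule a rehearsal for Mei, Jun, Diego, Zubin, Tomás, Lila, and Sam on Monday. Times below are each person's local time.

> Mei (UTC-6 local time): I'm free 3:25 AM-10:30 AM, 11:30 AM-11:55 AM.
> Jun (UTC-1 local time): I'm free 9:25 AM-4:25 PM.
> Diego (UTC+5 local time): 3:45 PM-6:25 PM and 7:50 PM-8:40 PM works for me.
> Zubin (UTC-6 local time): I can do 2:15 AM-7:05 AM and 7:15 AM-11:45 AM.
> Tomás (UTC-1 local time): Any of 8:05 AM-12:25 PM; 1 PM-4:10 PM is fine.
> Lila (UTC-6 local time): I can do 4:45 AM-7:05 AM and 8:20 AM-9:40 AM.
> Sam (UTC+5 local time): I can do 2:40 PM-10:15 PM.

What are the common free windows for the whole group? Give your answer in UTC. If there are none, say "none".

Mei in UTC: 09:25-16:30, 17:30-17:55 (add 6h to convert from UTC-6).
Jun in UTC: 10:25-17:25 (add 1h to convert from UTC-1).
Diego in UTC: 10:45-13:25, 14:50-15:40 (subtract 5h to convert from UTC+5).
Zubin in UTC: 08:15-13:05, 13:15-17:45 (add 6h to convert from UTC-6).
Tomás in UTC: 09:05-13:25, 14:00-17:10 (add 1h to convert from UTC-1).
Lila in UTC: 10:45-13:05, 14:20-15:40 (add 6h to convert from UTC-6).
Sam in UTC: 09:40-17:15 (subtract 5h to convert from UTC+5).
Mei ∩ Jun: 10:25-16:30.
Mei ∩ Jun ∩ Diego: 10:45-13:25, 14:50-15:40.
Mei ∩ Jun ∩ Diego ∩ Zubin: 10:45-13:05, 13:15-13:25, 14:50-15:40.
Mei ∩ Jun ∩ Diego ∩ Zubin ∩ Tomás: 10:45-13:05, 13:15-13:25, 14:50-15:40.
Mei ∩ Jun ∩ Diego ∩ Zubin ∩ Tomás ∩ Lila: 10:45-13:05, 14:50-15:40.
Mei ∩ Jun ∩ Diego ∩ Zubin ∩ Tomás ∩ Lila ∩ Sam: 10:45-13:05, 14:50-15:40.
So the common availability across everyone is 10:45-13:05, 14:50-15:40.

10:45-13:05, 14:50-15:40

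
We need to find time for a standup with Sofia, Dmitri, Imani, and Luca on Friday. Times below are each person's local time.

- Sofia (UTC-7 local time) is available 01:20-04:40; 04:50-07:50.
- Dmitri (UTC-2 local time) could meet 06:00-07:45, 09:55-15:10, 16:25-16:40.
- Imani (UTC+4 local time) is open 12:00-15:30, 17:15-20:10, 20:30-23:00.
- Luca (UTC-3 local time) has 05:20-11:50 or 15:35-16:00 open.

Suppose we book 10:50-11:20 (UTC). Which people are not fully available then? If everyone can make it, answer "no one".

Sofia in UTC: 08:20-11:40, 11:50-14:50 (add 7h to convert from UTC-7).
Dmitri in UTC: 08:00-09:45, 11:55-17:10, 18:25-18:40 (add 2h to convert from UTC-2).
Imani in UTC: 08:00-11:30, 13:15-16:10, 16:30-19:00 (subtract 4h to convert from UTC+4).
Luca in UTC: 08:20-14:50, 18:35-19:00 (add 3h to convert from UTC-3).
Sofia: free for 10:50-11:20. Dmitri: not fully free for 10:50-11:20. Imani: free for 10:50-11:20. Luca: free for 10:50-11:20.

Dmitri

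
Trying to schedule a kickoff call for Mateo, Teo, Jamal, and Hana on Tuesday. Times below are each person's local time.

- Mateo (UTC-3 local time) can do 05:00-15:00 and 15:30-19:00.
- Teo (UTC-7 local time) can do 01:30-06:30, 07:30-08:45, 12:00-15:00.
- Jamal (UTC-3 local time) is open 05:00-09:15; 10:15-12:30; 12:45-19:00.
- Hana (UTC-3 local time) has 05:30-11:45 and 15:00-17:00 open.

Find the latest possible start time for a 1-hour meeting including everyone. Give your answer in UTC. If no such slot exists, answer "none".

19:00

Mateo in UTC: 08:00-18:00, 18:30-22:00 (add 3h to convert from UTC-3).
Teo in UTC: 08:30-13:30, 14:30-15:45, 19:00-22:00 (add 7h to convert from UTC-7).
Jamal in UTC: 08:00-12:15, 13:15-15:30, 15:45-22:00 (add 3h to convert from UTC-3).
Hana in UTC: 08:30-14:45, 18:00-20:00 (add 3h to convert from UTC-3).
Mateo ∩ Teo: 08:30-13:30, 14:30-15:45, 19:00-22:00.
Mateo ∩ Teo ∩ Jamal: 08:30-12:15, 13:15-13:30, 14:30-15:30, 19:00-22:00.
Mateo ∩ Teo ∩ Jamal ∩ Hana: 08:30-12:15, 13:15-13:30, 14:30-14:45, 19:00-20:00.
The last common window of at least 60 minutes is 19:00-20:00; a 60-minute meeting can start as late as 19:00 and still end by 20:00.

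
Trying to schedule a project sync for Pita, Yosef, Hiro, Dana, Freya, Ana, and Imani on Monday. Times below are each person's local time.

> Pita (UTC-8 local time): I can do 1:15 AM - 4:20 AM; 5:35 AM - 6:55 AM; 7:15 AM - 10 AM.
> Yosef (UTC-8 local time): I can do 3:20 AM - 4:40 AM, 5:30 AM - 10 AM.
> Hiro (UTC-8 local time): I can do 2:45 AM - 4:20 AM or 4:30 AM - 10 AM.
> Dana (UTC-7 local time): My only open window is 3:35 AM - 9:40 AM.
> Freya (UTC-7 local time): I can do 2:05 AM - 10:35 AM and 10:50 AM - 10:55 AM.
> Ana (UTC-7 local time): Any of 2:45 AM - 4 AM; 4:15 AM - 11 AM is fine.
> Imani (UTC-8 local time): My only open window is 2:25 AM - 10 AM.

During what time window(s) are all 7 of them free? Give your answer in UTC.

11:20-12:20, 13:35-14:55, 15:15-16:40

Pita in UTC: 09:15-12:20, 13:35-14:55, 15:15-18:00 (add 8h to convert from UTC-8).
Yosef in UTC: 11:20-12:40, 13:30-18:00 (add 8h to convert from UTC-8).
Hiro in UTC: 10:45-12:20, 12:30-18:00 (add 8h to convert from UTC-8).
Dana in UTC: 10:35-16:40 (add 7h to convert from UTC-7).
Freya in UTC: 09:05-17:35, 17:50-17:55 (add 7h to convert from UTC-7).
Ana in UTC: 09:45-11:00, 11:15-18:00 (add 7h to convert from UTC-7).
Imani in UTC: 10:25-18:00 (add 8h to convert from UTC-8).
Pita ∩ Yosef: 11:20-12:20, 13:35-14:55, 15:15-18:00.
Pita ∩ Yosef ∩ Hiro: 11:20-12:20, 13:35-14:55, 15:15-18:00.
Pita ∩ Yosef ∩ Hiro ∩ Dana: 11:20-12:20, 13:35-14:55, 15:15-16:40.
Pita ∩ Yosef ∩ Hiro ∩ Dana ∩ Freya: 11:20-12:20, 13:35-14:55, 15:15-16:40.
Pita ∩ Yosef ∩ Hiro ∩ Dana ∩ Freya ∩ Ana: 11:20-12:20, 13:35-14:55, 15:15-16:40.
Pita ∩ Yosef ∩ Hiro ∩ Dana ∩ Freya ∩ Ana ∩ Imani: 11:20-12:20, 13:35-14:55, 15:15-16:40.
Those are the intersection windows.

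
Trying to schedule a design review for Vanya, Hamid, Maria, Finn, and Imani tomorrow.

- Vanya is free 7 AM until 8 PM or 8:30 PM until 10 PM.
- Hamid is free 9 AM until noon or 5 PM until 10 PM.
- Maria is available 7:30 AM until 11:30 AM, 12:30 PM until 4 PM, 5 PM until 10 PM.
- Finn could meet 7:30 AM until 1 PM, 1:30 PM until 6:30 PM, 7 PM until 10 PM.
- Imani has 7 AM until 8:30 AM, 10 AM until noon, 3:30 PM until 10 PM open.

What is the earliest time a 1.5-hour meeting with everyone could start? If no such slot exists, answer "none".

10:00

Vanya ∩ Hamid: 09:00-12:00, 17:00-20:00, 20:30-22:00.
Vanya ∩ Hamid ∩ Maria: 09:00-11:30, 17:00-20:00, 20:30-22:00.
Vanya ∩ Hamid ∩ Maria ∩ Finn: 09:00-11:30, 17:00-18:30, 19:00-20:00, 20:30-22:00.
Vanya ∩ Hamid ∩ Maria ∩ Finn ∩ Imani: 10:00-11:30, 17:00-18:30, 19:00-20:00, 20:30-22:00.
The first common window of at least 90 minutes is 10:00-11:30, so the earliest start is 10:00.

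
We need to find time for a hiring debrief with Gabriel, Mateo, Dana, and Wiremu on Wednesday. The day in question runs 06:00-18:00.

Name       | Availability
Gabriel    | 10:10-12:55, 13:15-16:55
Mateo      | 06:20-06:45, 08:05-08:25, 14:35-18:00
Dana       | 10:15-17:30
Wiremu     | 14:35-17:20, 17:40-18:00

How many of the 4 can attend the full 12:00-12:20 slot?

Gabriel and Dana can make the full 12:00-12:20 slot — that's 2.

2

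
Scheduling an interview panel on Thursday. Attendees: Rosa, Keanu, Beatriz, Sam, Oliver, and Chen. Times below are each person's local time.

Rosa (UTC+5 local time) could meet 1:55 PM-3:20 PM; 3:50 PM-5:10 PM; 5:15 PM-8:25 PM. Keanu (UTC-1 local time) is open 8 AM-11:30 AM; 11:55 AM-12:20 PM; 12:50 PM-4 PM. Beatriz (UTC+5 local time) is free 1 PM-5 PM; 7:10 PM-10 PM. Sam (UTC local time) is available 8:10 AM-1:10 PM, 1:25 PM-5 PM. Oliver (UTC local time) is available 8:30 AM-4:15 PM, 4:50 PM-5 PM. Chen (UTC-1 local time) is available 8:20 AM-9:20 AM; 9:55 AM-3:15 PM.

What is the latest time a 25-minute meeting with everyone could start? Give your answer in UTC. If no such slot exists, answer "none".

Rosa in UTC: 08:55-10:20, 10:50-12:10, 12:15-15:25 (subtract 5h to convert from UTC+5).
Keanu in UTC: 09:00-12:30, 12:55-13:20, 13:50-17:00 (add 1h to convert from UTC-1).
Beatriz in UTC: 08:00-12:00, 14:10-17:00 (subtract 5h to convert from UTC+5).
Sam in UTC: 08:10-13:10, 13:25-17:00.
Oliver in UTC: 08:30-16:15, 16:50-17:00.
Chen in UTC: 09:20-10:20, 10:55-16:15 (add 1h to convert from UTC-1).
Rosa ∩ Keanu: 09:00-10:20, 10:50-12:10, 12:15-12:30, 12:55-13:20, 13:50-15:25.
Rosa ∩ Keanu ∩ Beatriz: 09:00-10:20, 10:50-12:00, 14:10-15:25.
Rosa ∩ Keanu ∩ Beatriz ∩ Sam: 09:00-10:20, 10:50-12:00, 14:10-15:25.
Rosa ∩ Keanu ∩ Beatriz ∩ Sam ∩ Oliver: 09:00-10:20, 10:50-12:00, 14:10-15:25.
Rosa ∩ Keanu ∩ Beatriz ∩ Sam ∩ Oliver ∩ Chen: 09:20-10:20, 10:55-12:00, 14:10-15:25.
The last common window of at least 25 minutes is 14:10-15:25; a 25-minute meeting can start as late as 15:00 and still end by 15:25.

15:00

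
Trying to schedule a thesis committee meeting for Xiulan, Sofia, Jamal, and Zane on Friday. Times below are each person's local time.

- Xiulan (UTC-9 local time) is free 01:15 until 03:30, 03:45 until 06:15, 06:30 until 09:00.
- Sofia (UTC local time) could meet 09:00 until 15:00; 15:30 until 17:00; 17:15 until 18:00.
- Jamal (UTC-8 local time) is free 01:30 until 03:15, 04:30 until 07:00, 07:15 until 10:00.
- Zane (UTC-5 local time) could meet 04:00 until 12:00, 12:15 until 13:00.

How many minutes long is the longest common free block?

135

Xiulan in UTC: 10:15-12:30, 12:45-15:15, 15:30-18:00 (add 9h to convert from UTC-9).
Sofia in UTC: 09:00-15:00, 15:30-17:00, 17:15-18:00.
Jamal in UTC: 09:30-11:15, 12:30-15:00, 15:15-18:00 (add 8h to convert from UTC-8).
Zane in UTC: 09:00-17:00, 17:15-18:00 (add 5h to convert from UTC-5).
Xiulan ∩ Sofia: 10:15-12:30, 12:45-15:00, 15:30-17:00, 17:15-18:00.
Xiulan ∩ Sofia ∩ Jamal: 10:15-11:15, 12:45-15:00, 15:30-17:00, 17:15-18:00.
Xiulan ∩ Sofia ∩ Jamal ∩ Zane: 10:15-11:15, 12:45-15:00, 15:30-17:00, 17:15-18:00.
The longest is 12:45-15:00 at 135 minutes.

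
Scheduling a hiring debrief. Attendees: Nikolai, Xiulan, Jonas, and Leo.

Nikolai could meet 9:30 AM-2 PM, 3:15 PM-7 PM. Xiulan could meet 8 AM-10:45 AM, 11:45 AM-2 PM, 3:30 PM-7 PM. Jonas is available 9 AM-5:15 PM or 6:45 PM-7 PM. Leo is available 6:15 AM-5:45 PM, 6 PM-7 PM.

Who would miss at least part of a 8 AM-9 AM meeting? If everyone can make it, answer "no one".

Nikolai: not fully free for 08:00-09:00. Xiulan: free for 08:00-09:00. Jonas: not fully free for 08:00-09:00. Leo: free for 08:00-09:00.

Jonas, Nikolai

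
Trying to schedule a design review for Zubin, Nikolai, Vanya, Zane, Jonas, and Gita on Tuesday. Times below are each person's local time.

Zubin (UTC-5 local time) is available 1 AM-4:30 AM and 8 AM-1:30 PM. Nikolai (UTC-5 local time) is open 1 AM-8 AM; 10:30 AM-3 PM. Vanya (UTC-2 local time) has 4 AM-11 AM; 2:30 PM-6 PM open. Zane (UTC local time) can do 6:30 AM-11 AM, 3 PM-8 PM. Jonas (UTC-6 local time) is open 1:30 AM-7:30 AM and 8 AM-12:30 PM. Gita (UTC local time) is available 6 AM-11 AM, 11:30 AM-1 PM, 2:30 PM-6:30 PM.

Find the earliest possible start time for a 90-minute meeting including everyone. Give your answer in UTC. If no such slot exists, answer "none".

07:30

Zubin in UTC: 06:00-09:30, 13:00-18:30 (add 5h to convert from UTC-5).
Nikolai in UTC: 06:00-13:00, 15:30-20:00 (add 5h to convert from UTC-5).
Vanya in UTC: 06:00-13:00, 16:30-20:00 (add 2h to convert from UTC-2).
Zane in UTC: 06:30-11:00, 15:00-20:00.
Jonas in UTC: 07:30-13:30, 14:00-18:30 (add 6h to convert from UTC-6).
Gita in UTC: 06:00-11:00, 11:30-13:00, 14:30-18:30.
Zubin ∩ Nikolai: 06:00-09:30, 15:30-18:30.
Zubin ∩ Nikolai ∩ Vanya: 06:00-09:30, 16:30-18:30.
Zubin ∩ Nikolai ∩ Vanya ∩ Zane: 06:30-09:30, 16:30-18:30.
Zubin ∩ Nikolai ∩ Vanya ∩ Zane ∩ Jonas: 07:30-09:30, 16:30-18:30.
Zubin ∩ Nikolai ∩ Vanya ∩ Zane ∩ Jonas ∩ Gita: 07:30-09:30, 16:30-18:30.
The first common window of at least 90 minutes is 07:30-09:30, so the earliest start is 07:30.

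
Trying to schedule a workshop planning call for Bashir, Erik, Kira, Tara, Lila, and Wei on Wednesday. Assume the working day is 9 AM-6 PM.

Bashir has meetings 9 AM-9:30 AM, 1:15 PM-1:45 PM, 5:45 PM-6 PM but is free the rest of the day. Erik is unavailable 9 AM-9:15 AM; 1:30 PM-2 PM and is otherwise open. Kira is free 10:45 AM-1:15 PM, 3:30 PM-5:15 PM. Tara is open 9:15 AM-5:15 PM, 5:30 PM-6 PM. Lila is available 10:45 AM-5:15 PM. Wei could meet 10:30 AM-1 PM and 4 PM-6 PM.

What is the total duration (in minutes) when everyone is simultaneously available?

Bashir free: 09:30-13:15, 13:45-17:45 (invert busy blocks within the working day).
Erik free: 09:15-13:30, 14:00-18:00 (invert busy blocks within the working day).
Kira free: 10:45-13:15, 15:30-17:15.
Tara free: 09:15-17:15, 17:30-18:00.
Lila free: 10:45-17:15.
Wei free: 10:30-13:00, 16:00-18:00.
Bashir ∩ Erik: 09:30-13:15, 14:00-17:45.
Bashir ∩ Erik ∩ Kira: 10:45-13:15, 15:30-17:15.
Bashir ∩ Erik ∩ Kira ∩ Tara: 10:45-13:15, 15:30-17:15.
Bashir ∩ Erik ∩ Kira ∩ Tara ∩ Lila: 10:45-13:15, 15:30-17:15.
Bashir ∩ Erik ∩ Kira ∩ Tara ∩ Lila ∩ Wei: 10:45-13:00, 16:00-17:15.
Those are the intersection windows.
Summing the common windows: 135 + 75 = 210 minutes.

210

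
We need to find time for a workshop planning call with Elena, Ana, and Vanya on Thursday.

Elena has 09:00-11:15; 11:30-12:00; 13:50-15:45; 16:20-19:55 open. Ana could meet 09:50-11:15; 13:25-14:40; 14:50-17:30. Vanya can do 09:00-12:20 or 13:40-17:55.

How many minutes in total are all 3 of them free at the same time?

Elena ∩ Ana: 09:50-11:15, 13:50-14:40, 14:50-15:45, 16:20-17:30.
Elena ∩ Ana ∩ Vanya: 09:50-11:15, 13:50-14:40, 14:50-15:45, 16:20-17:30.
Those are the intersection windows.
Summing the common windows: 85 + 50 + 55 + 70 = 260 minutes.

260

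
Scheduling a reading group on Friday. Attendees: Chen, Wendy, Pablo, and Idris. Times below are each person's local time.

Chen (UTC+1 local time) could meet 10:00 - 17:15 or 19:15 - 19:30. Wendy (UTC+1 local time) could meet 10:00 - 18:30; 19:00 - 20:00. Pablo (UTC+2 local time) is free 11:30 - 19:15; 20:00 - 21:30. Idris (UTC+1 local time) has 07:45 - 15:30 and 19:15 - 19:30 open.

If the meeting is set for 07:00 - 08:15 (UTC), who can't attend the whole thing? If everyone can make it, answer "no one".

Chen, Pablo, Wendy

Chen in UTC: 09:00-16:15, 18:15-18:30 (subtract 1h to convert from UTC+1).
Wendy in UTC: 09:00-17:30, 18:00-19:00 (subtract 1h to convert from UTC+1).
Pablo in UTC: 09:30-17:15, 18:00-19:30 (subtract 2h to convert from UTC+2).
Idris in UTC: 06:45-14:30, 18:15-18:30 (subtract 1h to convert from UTC+1).
Chen: not fully free for 07:00-08:15. Wendy: not fully free for 07:00-08:15. Pablo: not fully free for 07:00-08:15. Idris: free for 07:00-08:15.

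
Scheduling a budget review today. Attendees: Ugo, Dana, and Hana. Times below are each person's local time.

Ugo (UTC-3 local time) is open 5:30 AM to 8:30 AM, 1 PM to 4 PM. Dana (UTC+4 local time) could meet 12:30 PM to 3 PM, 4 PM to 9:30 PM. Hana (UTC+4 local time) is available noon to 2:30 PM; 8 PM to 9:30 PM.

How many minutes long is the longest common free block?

Ugo in UTC: 08:30-11:30, 16:00-19:00 (add 3h to convert from UTC-3).
Dana in UTC: 08:30-11:00, 12:00-17:30 (subtract 4h to convert from UTC+4).
Hana in UTC: 08:00-10:30, 16:00-17:30 (subtract 4h to convert from UTC+4).
Ugo ∩ Dana: 08:30-11:00, 16:00-17:30.
Ugo ∩ Dana ∩ Hana: 08:30-10:30, 16:00-17:30.
So the common availability across everyone is 08:30-10:30, 16:00-17:30.
The longest is 08:30-10:30 at 120 minutes.

120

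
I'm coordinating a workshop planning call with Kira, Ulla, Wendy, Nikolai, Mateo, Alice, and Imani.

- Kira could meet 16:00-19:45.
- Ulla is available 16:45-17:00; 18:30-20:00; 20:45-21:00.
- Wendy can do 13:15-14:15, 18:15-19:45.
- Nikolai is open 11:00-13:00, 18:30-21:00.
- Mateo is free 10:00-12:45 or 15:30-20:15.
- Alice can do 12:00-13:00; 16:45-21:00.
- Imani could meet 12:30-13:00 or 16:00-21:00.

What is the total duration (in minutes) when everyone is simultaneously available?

75

Kira ∩ Ulla: 16:45-17:00, 18:30-19:45.
Kira ∩ Ulla ∩ Wendy: 18:30-19:45.
Kira ∩ Ulla ∩ Wendy ∩ Nikolai: 18:30-19:45.
Kira ∩ Ulla ∩ Wendy ∩ Nikolai ∩ Mateo: 18:30-19:45.
Kira ∩ Ulla ∩ Wendy ∩ Nikolai ∩ Mateo ∩ Alice: 18:30-19:45.
Kira ∩ Ulla ∩ Wendy ∩ Nikolai ∩ Mateo ∩ Alice ∩ Imani: 18:30-19:45.
So the common availability across everyone is 18:30-19:45.
That's a single block of 75 minutes.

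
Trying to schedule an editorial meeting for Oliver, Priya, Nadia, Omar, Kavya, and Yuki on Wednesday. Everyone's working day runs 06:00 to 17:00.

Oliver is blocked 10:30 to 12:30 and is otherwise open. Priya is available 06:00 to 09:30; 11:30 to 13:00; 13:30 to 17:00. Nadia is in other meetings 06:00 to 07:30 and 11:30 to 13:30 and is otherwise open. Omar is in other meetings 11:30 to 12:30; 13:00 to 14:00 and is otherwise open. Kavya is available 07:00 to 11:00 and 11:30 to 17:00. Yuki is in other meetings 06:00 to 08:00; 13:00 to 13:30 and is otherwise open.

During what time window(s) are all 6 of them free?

Oliver free: 06:00-10:30, 12:30-17:00 (invert busy blocks within the working day).
Priya free: 06:00-09:30, 11:30-13:00, 13:30-17:00.
Nadia free: 07:30-11:30, 13:30-17:00 (invert busy blocks within the working day).
Omar free: 06:00-11:30, 12:30-13:00, 14:00-17:00 (invert busy blocks within the working day).
Kavya free: 07:00-11:00, 11:30-17:00.
Yuki free: 08:00-13:00, 13:30-17:00 (invert busy blocks within the working day).
Oliver ∩ Priya: 06:00-09:30, 12:30-13:00, 13:30-17:00.
Oliver ∩ Priya ∩ Nadia: 07:30-09:30, 13:30-17:00.
Oliver ∩ Priya ∩ Nadia ∩ Omar: 07:30-09:30, 14:00-17:00.
Oliver ∩ Priya ∩ Nadia ∩ Omar ∩ Kavya: 07:30-09:30, 14:00-17:00.
Oliver ∩ Priya ∩ Nadia ∩ Omar ∩ Kavya ∩ Yuki: 08:00-09:30, 14:00-17:00.

08:00-09:30, 14:00-17:00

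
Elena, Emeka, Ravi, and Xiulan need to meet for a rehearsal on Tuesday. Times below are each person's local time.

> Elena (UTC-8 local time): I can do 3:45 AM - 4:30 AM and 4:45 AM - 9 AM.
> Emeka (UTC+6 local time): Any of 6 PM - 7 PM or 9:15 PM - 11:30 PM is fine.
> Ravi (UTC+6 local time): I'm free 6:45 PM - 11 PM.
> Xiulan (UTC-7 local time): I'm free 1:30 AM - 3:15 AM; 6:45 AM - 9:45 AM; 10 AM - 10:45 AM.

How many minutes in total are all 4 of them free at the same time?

Elena in UTC: 11:45-12:30, 12:45-17:00 (add 8h to convert from UTC-8).
Emeka in UTC: 12:00-13:00, 15:15-17:30 (subtract 6h to convert from UTC+6).
Ravi in UTC: 12:45-17:00 (subtract 6h to convert from UTC+6).
Xiulan in UTC: 08:30-10:15, 13:45-16:45, 17:00-17:45 (add 7h to convert from UTC-7).
Elena ∩ Emeka: 12:00-12:30, 12:45-13:00, 15:15-17:00.
Elena ∩ Emeka ∩ Ravi: 12:45-13:00, 15:15-17:00.
Elena ∩ Emeka ∩ Ravi ∩ Xiulan: 15:15-16:45.
That's a single block of 90 minutes.

90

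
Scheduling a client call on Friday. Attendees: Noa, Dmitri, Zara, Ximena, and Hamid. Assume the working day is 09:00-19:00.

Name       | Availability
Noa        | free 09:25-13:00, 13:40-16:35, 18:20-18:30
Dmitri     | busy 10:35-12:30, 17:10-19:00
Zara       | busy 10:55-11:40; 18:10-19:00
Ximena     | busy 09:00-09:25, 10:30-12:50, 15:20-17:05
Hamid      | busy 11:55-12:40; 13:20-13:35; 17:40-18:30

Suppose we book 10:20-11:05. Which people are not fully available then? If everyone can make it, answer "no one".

Dmitri, Ximena, Zara

Noa free: 09:25-13:00, 13:40-16:35, 18:20-18:30.
Dmitri free: 09:00-10:35, 12:30-17:10 (invert busy blocks within the working day).
Zara free: 09:00-10:55, 11:40-18:10 (invert busy blocks within the working day).
Ximena free: 09:25-10:30, 12:50-15:20, 17:05-19:00 (invert busy blocks within the working day).
Hamid free: 09:00-11:55, 12:40-13:20, 13:35-17:40, 18:30-19:00 (invert busy blocks within the working day).
Noa: free for 10:20-11:05. Dmitri: not fully free for 10:20-11:05. Zara: not fully free for 10:20-11:05. Ximena: not fully free for 10:20-11:05. Hamid: free for 10:20-11:05.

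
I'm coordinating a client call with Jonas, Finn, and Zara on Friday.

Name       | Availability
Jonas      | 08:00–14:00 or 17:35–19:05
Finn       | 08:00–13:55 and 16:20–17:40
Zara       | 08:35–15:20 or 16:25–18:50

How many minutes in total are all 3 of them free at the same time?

Jonas ∩ Finn: 08:00-13:55, 17:35-17:40.
Jonas ∩ Finn ∩ Zara: 08:35-13:55, 17:35-17:40.
Summing the common windows: 320 + 5 = 325 minutes.

325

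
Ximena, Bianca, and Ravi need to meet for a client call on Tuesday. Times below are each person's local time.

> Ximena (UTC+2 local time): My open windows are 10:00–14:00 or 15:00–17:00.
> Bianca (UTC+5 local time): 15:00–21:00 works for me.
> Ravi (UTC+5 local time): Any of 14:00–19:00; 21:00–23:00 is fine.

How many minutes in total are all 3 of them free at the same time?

180

Ximena in UTC: 08:00-12:00, 13:00-15:00 (subtract 2h to convert from UTC+2).
Bianca in UTC: 10:00-16:00 (subtract 5h to convert from UTC+5).
Ravi in UTC: 09:00-14:00, 16:00-18:00 (subtract 5h to convert from UTC+5).
Ximena ∩ Bianca: 10:00-12:00, 13:00-15:00.
Ximena ∩ Bianca ∩ Ravi: 10:00-12:00, 13:00-14:00.
Those are the intersection windows.
Summing the common windows: 120 + 60 = 180 minutes.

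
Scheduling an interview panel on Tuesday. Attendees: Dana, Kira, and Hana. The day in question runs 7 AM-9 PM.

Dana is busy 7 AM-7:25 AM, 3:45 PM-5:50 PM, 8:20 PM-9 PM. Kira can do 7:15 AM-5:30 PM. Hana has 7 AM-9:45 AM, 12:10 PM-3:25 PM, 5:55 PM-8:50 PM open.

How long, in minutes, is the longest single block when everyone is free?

Dana free: 07:25-15:45, 17:50-20:20 (invert busy blocks within the working day).
Kira free: 07:15-17:30.
Hana free: 07:00-09:45, 12:10-15:25, 17:55-20:50.
Dana ∩ Kira: 07:25-15:45.
Dana ∩ Kira ∩ Hana: 07:25-09:45, 12:10-15:25.
The longest is 12:10-15:25 at 195 minutes.

195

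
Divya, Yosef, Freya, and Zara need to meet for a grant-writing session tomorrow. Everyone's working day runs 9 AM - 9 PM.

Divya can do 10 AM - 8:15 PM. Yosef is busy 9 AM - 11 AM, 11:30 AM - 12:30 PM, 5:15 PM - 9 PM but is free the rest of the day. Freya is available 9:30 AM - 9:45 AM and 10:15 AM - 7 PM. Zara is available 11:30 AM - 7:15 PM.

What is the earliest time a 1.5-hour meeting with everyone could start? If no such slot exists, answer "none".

Divya free: 10:00-20:15.
Yosef free: 11:00-11:30, 12:30-17:15 (invert busy blocks within the working day).
Freya free: 09:30-09:45, 10:15-19:00.
Zara free: 11:30-19:15.
Divya ∩ Yosef: 11:00-11:30, 12:30-17:15.
Divya ∩ Yosef ∩ Freya: 11:00-11:30, 12:30-17:15.
Divya ∩ Yosef ∩ Freya ∩ Zara: 12:30-17:15.
The first common window of at least 90 minutes is 12:30-17:15, so the earliest start is 12:30.

12:30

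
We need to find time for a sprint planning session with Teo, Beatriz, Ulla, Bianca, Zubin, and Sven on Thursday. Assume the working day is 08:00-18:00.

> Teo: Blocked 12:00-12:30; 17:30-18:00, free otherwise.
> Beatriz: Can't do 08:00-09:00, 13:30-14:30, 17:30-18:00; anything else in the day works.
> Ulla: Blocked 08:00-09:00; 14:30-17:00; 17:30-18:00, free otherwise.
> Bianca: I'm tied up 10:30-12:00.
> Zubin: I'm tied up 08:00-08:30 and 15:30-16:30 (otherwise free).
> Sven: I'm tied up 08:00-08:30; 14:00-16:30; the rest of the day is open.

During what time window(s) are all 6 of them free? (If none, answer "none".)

09:00-10:30, 12:30-13:30, 17:00-17:30

Teo free: 08:00-12:00, 12:30-17:30 (invert busy blocks within the working day).
Beatriz free: 09:00-13:30, 14:30-17:30 (invert busy blocks within the working day).
Ulla free: 09:00-14:30, 17:00-17:30 (invert busy blocks within the working day).
Bianca free: 08:00-10:30, 12:00-18:00 (invert busy blocks within the working day).
Zubin free: 08:30-15:30, 16:30-18:00 (invert busy blocks within the working day).
Sven free: 08:30-14:00, 16:30-18:00 (invert busy blocks within the working day).
Teo ∩ Beatriz: 09:00-12:00, 12:30-13:30, 14:30-17:30.
Teo ∩ Beatriz ∩ Ulla: 09:00-12:00, 12:30-13:30, 17:00-17:30.
Teo ∩ Beatriz ∩ Ulla ∩ Bianca: 09:00-10:30, 12:30-13:30, 17:00-17:30.
Teo ∩ Beatriz ∩ Ulla ∩ Bianca ∩ Zubin: 09:00-10:30, 12:30-13:30, 17:00-17:30.
Teo ∩ Beatriz ∩ Ulla ∩ Bianca ∩ Zubin ∩ Sven: 09:00-10:30, 12:30-13:30, 17:00-17:30.
So the common availability across everyone is 09:00-10:30, 12:30-13:30, 17:00-17:30.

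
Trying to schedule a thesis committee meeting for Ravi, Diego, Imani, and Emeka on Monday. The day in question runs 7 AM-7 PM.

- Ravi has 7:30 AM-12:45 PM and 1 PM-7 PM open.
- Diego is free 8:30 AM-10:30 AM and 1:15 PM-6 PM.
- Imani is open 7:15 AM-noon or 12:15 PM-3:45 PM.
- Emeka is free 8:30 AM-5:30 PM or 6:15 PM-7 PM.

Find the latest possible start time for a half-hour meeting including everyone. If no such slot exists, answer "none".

15:15

Ravi ∩ Diego: 08:30-10:30, 13:15-18:00.
Ravi ∩ Diego ∩ Imani: 08:30-10:30, 13:15-15:45.
Ravi ∩ Diego ∩ Imani ∩ Emeka: 08:30-10:30, 13:15-15:45.
Those are the intersection windows.
The last common window of at least 30 minutes is 13:15-15:45; a 30-minute meeting can start as late as 15:15 and still end by 15:45.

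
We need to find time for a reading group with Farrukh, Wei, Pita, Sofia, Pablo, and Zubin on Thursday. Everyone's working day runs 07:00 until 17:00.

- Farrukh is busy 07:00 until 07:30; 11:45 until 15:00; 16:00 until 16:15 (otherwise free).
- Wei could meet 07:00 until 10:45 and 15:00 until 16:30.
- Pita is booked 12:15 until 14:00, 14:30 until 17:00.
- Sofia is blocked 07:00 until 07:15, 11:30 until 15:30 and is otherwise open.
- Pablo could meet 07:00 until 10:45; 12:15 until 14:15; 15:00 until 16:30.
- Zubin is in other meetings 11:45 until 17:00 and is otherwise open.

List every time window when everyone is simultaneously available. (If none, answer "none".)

Farrukh free: 07:30-11:45, 15:00-16:00, 16:15-17:00 (invert busy blocks within the working day).
Wei free: 07:00-10:45, 15:00-16:30.
Pita free: 07:00-12:15, 14:00-14:30 (invert busy blocks within the working day).
Sofia free: 07:15-11:30, 15:30-17:00 (invert busy blocks within the working day).
Pablo free: 07:00-10:45, 12:15-14:15, 15:00-16:30.
Zubin free: 07:00-11:45 (invert busy blocks within the working day).
Farrukh ∩ Wei: 07:30-10:45, 15:00-16:00, 16:15-16:30.
Farrukh ∩ Wei ∩ Pita: 07:30-10:45.
Farrukh ∩ Wei ∩ Pita ∩ Sofia: 07:30-10:45.
Farrukh ∩ Wei ∩ Pita ∩ Sofia ∩ Pablo: 07:30-10:45.
Farrukh ∩ Wei ∩ Pita ∩ Sofia ∩ Pablo ∩ Zubin: 07:30-10:45.

07:30-10:45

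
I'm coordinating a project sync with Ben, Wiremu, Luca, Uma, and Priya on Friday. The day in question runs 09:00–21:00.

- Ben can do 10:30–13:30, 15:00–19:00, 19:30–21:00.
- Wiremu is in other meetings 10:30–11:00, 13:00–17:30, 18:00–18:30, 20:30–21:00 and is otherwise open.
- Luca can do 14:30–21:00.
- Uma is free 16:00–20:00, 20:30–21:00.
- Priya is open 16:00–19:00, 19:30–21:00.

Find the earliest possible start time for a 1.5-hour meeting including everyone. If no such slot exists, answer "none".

none

Ben free: 10:30-13:30, 15:00-19:00, 19:30-21:00.
Wiremu free: 09:00-10:30, 11:00-13:00, 17:30-18:00, 18:30-20:30 (invert busy blocks within the working day).
Luca free: 14:30-21:00.
Uma free: 16:00-20:00, 20:30-21:00.
Priya free: 16:00-19:00, 19:30-21:00.
Ben ∩ Wiremu: 11:00-13:00, 17:30-18:00, 18:30-19:00, 19:30-20:30.
Ben ∩ Wiremu ∩ Luca: 17:30-18:00, 18:30-19:00, 19:30-20:30.
Ben ∩ Wiremu ∩ Luca ∩ Uma: 17:30-18:00, 18:30-19:00, 19:30-20:00.
Ben ∩ Wiremu ∩ Luca ∩ Uma ∩ Priya: 17:30-18:00, 18:30-19:00, 19:30-20:00.
No common window is at least 90 minutes long.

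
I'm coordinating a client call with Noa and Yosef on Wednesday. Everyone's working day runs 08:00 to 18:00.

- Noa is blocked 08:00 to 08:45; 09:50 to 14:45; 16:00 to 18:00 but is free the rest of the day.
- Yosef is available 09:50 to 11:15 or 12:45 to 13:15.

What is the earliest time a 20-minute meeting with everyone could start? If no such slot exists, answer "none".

none

Noa free: 08:45-09:50, 14:45-16:00 (invert busy blocks within the working day).
Yosef free: 09:50-11:15, 12:45-13:15.
Noa ∩ Yosef: ∅.
There is no time when everyone is free.
No common window is at least 20 minutes long.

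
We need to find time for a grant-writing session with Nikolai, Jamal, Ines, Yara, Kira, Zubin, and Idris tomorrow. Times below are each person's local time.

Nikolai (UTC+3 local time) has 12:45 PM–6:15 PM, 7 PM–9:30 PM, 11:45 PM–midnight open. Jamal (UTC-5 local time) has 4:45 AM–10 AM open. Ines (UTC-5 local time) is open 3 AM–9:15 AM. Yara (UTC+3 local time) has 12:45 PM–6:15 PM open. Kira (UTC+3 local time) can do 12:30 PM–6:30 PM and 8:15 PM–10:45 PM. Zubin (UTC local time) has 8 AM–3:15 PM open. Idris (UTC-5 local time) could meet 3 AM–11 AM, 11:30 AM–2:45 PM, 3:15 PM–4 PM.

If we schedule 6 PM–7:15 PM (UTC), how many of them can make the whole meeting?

Nikolai in UTC: 09:45-15:15, 16:00-18:30, 20:45-21:00 (subtract 3h to convert from UTC+3).
Jamal in UTC: 09:45-15:00 (add 5h to convert from UTC-5).
Ines in UTC: 08:00-14:15 (add 5h to convert from UTC-5).
Yara in UTC: 09:45-15:15 (subtract 3h to convert from UTC+3).
Kira in UTC: 09:30-15:30, 17:15-19:45 (subtract 3h to convert from UTC+3).
Zubin in UTC: 08:00-15:15.
Idris in UTC: 08:00-16:00, 16:30-19:45, 20:15-21:00 (add 5h to convert from UTC-5).
Kira and Idris can make the full 18:00-19:15 slot — that's 2.

2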